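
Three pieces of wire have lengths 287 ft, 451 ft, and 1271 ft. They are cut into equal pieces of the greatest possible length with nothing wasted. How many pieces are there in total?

Piece length = gcd(287, 451, 1271).
287 = 7 × 41
451 = 11 × 41
1271 = 31 × 41
gcd(287, 451, 1271) = 41.
Total pieces = 287/41 + 451/41 + 1271/41 = 7 + 11 + 31 = 49.

49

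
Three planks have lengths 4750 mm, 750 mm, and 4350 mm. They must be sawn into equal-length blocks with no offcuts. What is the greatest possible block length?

This is the greatest common divisor of 4750, 750, and 4350.
4750 = 2 × 5^3 × 19
750 = 2 × 3 × 5^3
4350 = 2 × 3 × 5^2 × 29
gcd(4750, 750, 4350) = 2 × 5^2 = 50.

50 mm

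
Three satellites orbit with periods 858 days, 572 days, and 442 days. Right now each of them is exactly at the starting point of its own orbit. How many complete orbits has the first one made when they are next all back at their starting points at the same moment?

34 orbits

The first common completion time is the LCM of the periods.
858 = 2 × 3 × 11 × 13
572 = 2^2 × 11 × 13
442 = 2 × 13 × 17
LCM(858, 572, 442) = 2^2 × 3 × 11 × 13 × 17 = 29172.
Orbits for period 858: 29172 / 858 = 34.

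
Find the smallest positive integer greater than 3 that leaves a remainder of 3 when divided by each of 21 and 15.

108

N − 3 must be a common multiple of 21 and 15.
21 = 3 × 7
15 = 3 × 5
LCM(21, 15) = 3 × 5 × 7 = 105.
Smallest N > 3 is LCM + 3 = 105 + 3 = 108.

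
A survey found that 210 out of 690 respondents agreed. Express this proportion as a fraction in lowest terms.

210 = 2 × 3 × 5 × 7
690 = 2 × 3 × 5 × 23
gcd(210, 690) = 2 × 3 × 5 = 30.
Divide numerator and denominator by 30: 210/690 = 7/23.

7/23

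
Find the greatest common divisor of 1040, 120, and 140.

20

1040 = 2^4 × 5 × 13
120 = 2^3 × 3 × 5
140 = 2^2 × 5 × 7
gcd(1040, 120, 140) = 2^2 × 5 = 20.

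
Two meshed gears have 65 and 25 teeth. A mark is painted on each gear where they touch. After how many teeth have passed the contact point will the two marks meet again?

325 teeth

We need the least common multiple of the intervals.
65 = 5 × 13
25 = 5^2
LCM(65, 25) = 5^2 × 13 = 325.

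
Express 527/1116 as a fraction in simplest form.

17/36

527 = 17 × 31
1116 = 2^2 × 3^2 × 31
gcd(527, 1116) = 31.
Divide numerator and denominator by 31: 527/1116 = 17/36.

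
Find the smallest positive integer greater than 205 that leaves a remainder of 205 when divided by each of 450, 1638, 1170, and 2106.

368755

N − 205 must be a common multiple of 450, 1638, 1170, and 2106.
450 = 2 × 3^2 × 5^2
1638 = 2 × 3^2 × 7 × 13
1170 = 2 × 3^2 × 5 × 13
2106 = 2 × 3^4 × 13
LCM(450, 1638, 1170, 2106) = 2 × 3^4 × 5^2 × 7 × 13 = 368550.
Smallest N > 205 is LCM + 205 = 368550 + 205 = 368755.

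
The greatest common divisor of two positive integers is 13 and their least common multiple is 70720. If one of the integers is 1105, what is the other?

For two integers, gcd × lcm = product, so the other is (13 × 70720) / 1105 = 919360 / 1105 = 832.

832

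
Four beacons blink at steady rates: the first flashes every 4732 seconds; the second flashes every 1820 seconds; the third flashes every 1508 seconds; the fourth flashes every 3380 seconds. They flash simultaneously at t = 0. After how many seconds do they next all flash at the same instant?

686140 seconds

They coincide at every common multiple of the periods; the first is the LCM.
4732 = 2^2 × 7 × 13^2
1820 = 2^2 × 5 × 7 × 13
1508 = 2^2 × 13 × 29
3380 = 2^2 × 5 × 13^2
LCM(4732, 1820, 1508, 3380) = 2^2 × 5 × 7 × 13^2 × 29 = 686140.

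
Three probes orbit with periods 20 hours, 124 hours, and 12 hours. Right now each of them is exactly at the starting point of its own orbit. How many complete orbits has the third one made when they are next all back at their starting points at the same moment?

They are all back at their starting positions together after one LCM of the periods.
20 = 2^2 × 5
124 = 2^2 × 31
12 = 2^2 × 3
LCM(20, 124, 12) = 2^2 × 3 × 5 × 31 = 1860.
Orbits for period 12: 1860 / 12 = 155.

155 orbits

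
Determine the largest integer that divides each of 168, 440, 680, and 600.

168 = 2^3 × 3 × 7
440 = 2^3 × 5 × 11
680 = 2^3 × 5 × 17
600 = 2^3 × 3 × 5^2
gcd(168, 440, 680, 600) = 2^3 = 8.

8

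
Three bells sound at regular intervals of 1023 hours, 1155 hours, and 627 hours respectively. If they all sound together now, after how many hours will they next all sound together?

680295 hours

They coincide at every common multiple of the periods; the first is the LCM.
1023 = 3 × 11 × 31
1155 = 3 × 5 × 7 × 11
627 = 3 × 11 × 19
LCM(1023, 1155, 627) = 3 × 5 × 7 × 11 × 19 × 31 = 680295.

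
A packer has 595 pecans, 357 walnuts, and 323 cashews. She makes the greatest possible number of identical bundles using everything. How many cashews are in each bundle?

Number of bundles = gcd(595, 357, 323).
595 = 5 × 7 × 17
357 = 3 × 7 × 17
323 = 17 × 19
gcd(595, 357, 323) = 17.
cashews per bundle = 323 / 17 = 19.

19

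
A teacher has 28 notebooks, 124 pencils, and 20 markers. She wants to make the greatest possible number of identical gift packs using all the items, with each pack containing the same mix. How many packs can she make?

4 packs

The pack count must divide each quantity, so the greatest is gcd(28, 124, 20).
28 = 2^2 × 7
124 = 2^2 × 31
20 = 2^2 × 5
gcd(28, 124, 20) = 2^2 = 4.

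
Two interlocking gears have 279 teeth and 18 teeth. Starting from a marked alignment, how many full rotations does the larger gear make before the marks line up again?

All finish a whole number of cycles simultaneously at t = LCM of the periods.
279 = 3^2 × 31
18 = 2 × 3^2
LCM(279, 18) = 2 × 3^2 × 31 = 558.
Rotations for period 279: 558 / 279 = 2.

2 rotations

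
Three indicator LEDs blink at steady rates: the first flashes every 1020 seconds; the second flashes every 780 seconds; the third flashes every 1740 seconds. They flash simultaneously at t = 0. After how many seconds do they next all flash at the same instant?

The first simultaneous occurrence is after LCM of the individual periods.
1020 = 2^2 × 3 × 5 × 17
780 = 2^2 × 3 × 5 × 13
1740 = 2^2 × 3 × 5 × 29
LCM(1020, 780, 1740) = 2^2 × 3 × 5 × 13 × 17 × 29 = 384540.

384540 seconds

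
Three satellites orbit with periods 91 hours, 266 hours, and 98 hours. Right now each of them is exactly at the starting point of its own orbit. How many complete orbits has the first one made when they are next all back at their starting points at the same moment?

All finish a whole number of cycles simultaneously at t = LCM of the periods.
91 = 7 × 13
266 = 2 × 7 × 19
98 = 2 × 7^2
LCM(91, 266, 98) = 2 × 7^2 × 13 × 19 = 24206.
Orbits for period 91: 24206 / 91 = 266.

266 orbits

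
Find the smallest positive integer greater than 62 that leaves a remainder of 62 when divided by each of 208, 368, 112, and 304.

636334

N − 62 must be a common multiple of 208, 368, 112, and 304.
208 = 2^4 × 13
368 = 2^4 × 23
112 = 2^4 × 7
304 = 2^4 × 19
LCM(208, 368, 112, 304) = 2^4 × 7 × 13 × 19 × 23 = 636272.
Smallest N > 62 is LCM + 62 = 636272 + 62 = 636334.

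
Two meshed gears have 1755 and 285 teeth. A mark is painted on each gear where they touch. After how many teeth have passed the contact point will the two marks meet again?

33345 teeth

They coincide at every common multiple of the periods; the first is the LCM.
1755 = 3^3 × 5 × 13
285 = 3 × 5 × 19
LCM(1755, 285) = 3^3 × 5 × 13 × 19 = 33345.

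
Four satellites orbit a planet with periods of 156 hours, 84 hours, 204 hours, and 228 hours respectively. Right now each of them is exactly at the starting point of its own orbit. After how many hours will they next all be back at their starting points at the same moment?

352716 hours

They coincide at every common multiple of the periods; the first is the LCM.
156 = 2^2 × 3 × 13
84 = 2^2 × 3 × 7
204 = 2^2 × 3 × 17
228 = 2^2 × 3 × 19
LCM(156, 84, 204, 228) = 2^2 × 3 × 7 × 13 × 17 × 19 = 352716.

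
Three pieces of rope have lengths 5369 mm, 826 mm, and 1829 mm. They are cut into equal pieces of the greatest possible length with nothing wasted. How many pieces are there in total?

Piece length = gcd(5369, 826, 1829).
5369 = 7 × 13 × 59
826 = 2 × 7 × 59
1829 = 31 × 59
gcd(5369, 826, 1829) = 59.
Total pieces = 5369/59 + 826/59 + 1829/59 = 91 + 14 + 31 = 136.

136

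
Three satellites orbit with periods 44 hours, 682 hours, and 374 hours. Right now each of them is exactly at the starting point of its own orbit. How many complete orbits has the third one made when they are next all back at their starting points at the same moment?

They are all back at their starting positions together after one LCM of the periods.
44 = 2^2 × 11
682 = 2 × 11 × 31
374 = 2 × 11 × 17
LCM(44, 682, 374) = 2^2 × 11 × 17 × 31 = 23188.
Orbits for period 374: 23188 / 374 = 62.

62 orbits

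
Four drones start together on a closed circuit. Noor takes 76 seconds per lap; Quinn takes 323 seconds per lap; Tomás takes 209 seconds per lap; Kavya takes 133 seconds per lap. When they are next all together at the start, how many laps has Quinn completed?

They are all back at their starting positions together after one LCM of the periods.
76 = 2^2 × 19
323 = 17 × 19
209 = 11 × 19
133 = 7 × 19
LCM(76, 323, 209, 133) = 2^2 × 7 × 11 × 17 × 19 = 99484.
Laps for period 323: 99484 / 323 = 308.

308 laps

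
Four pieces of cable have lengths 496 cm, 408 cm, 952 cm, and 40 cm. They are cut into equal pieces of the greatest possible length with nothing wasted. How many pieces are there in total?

Piece length = gcd(496, 408, 952, 40).
496 = 2^4 × 31
408 = 2^3 × 3 × 17
952 = 2^3 × 7 × 17
40 = 2^3 × 5
gcd(496, 408, 952, 40) = 2^3 = 8.
Total pieces = 496/8 + 408/8 + 952/8 + 40/8 = 62 + 51 + 119 + 5 = 237.

237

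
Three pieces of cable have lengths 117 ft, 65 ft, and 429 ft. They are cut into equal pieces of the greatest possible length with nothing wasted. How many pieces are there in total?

47

Piece length = gcd(117, 65, 429).
117 = 3^2 × 13
65 = 5 × 13
429 = 3 × 11 × 13
gcd(117, 65, 429) = 13.
Total pieces = 117/13 + 65/13 + 429/13 = 9 + 5 + 33 = 47.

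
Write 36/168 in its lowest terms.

3/14

36 = 2^2 × 3^2
168 = 2^3 × 3 × 7
gcd(36, 168) = 2^2 × 3 = 12.
Divide numerator and denominator by 12: 36/168 = 3/14.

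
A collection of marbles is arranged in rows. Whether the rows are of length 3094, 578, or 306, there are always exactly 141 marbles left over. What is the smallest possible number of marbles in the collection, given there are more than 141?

N − 141 must be a common multiple of 3094, 578, and 306.
3094 = 2 × 7 × 13 × 17
578 = 2 × 17^2
306 = 2 × 3^2 × 17
LCM(3094, 578, 306) = 2 × 3^2 × 7 × 13 × 17^2 = 473382.
Smallest N > 141 is LCM + 141 = 473382 + 141 = 473523.

473523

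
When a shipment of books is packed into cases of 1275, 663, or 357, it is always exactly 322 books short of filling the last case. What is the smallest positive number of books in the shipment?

Being 322 short of a full case of size k means N ≡ −322 (mod k), i.e. N + 322 is a multiple of each size.
1275 = 3 × 5^2 × 17
663 = 3 × 13 × 17
357 = 3 × 7 × 17
LCM(1275, 663, 357) = 3 × 5^2 × 7 × 13 × 17 = 116025.
Smallest positive N is 116025 − 322 = 115703.

115703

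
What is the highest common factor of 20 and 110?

20 = 2^2 × 5
110 = 2 × 5 × 11
gcd(20, 110) = 2 × 5 = 10.

10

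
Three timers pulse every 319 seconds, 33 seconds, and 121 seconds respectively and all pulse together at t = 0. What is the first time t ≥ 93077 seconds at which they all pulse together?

94743 seconds

Joint pulses occur at multiples of LCM(319, 33, 121).
319 = 11 × 29
33 = 3 × 11
121 = 11^2
LCM(319, 33, 121) = 3 × 11^2 × 29 = 10527.
Smallest multiple of 10527 that is ≥ 93077: ⌈93077/10527⌉ × 10527 = 9 × 10527 = 94743.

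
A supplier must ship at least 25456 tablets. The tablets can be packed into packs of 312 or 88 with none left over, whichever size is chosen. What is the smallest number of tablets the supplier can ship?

27456

The number of tablets must be a common multiple of 312 and 88, so a multiple of their LCM.
312 = 2^3 × 3 × 13
88 = 2^3 × 11
LCM(312, 88) = 2^3 × 3 × 11 × 13 = 3432.
Smallest multiple of 3432 that is ≥ 25456: ⌈25456/3432⌉ × 3432 = 8 × 3432 = 27456.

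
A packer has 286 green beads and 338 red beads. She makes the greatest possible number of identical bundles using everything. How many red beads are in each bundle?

13

Number of bundles = gcd(286, 338).
286 = 2 × 11 × 13
338 = 2 × 13^2
gcd(286, 338) = 2 × 13 = 26.
red beads per bundle = 338 / 26 = 13.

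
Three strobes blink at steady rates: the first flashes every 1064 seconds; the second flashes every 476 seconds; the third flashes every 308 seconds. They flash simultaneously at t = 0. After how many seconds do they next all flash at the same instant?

The first simultaneous occurrence is after LCM of the individual periods.
1064 = 2^3 × 7 × 19
476 = 2^2 × 7 × 17
308 = 2^2 × 7 × 11
LCM(1064, 476, 308) = 2^3 × 7 × 11 × 17 × 19 = 198968.

198968 seconds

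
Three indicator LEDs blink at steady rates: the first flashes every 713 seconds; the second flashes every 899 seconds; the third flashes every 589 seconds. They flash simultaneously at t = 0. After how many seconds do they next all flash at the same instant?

They coincide at every common multiple of the periods; the first is the LCM.
713 = 23 × 31
899 = 29 × 31
589 = 19 × 31
LCM(713, 899, 589) = 19 × 23 × 29 × 31 = 392863.

392863 seconds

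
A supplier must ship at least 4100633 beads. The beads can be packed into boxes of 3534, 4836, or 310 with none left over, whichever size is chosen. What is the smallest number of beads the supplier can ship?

The number of beads must be a common multiple of 3534, 4836, and 310, so a multiple of their LCM.
3534 = 2 × 3 × 19 × 31
4836 = 2^2 × 3 × 13 × 31
310 = 2 × 5 × 31
LCM(3534, 4836, 310) = 2^2 × 3 × 5 × 13 × 19 × 31 = 459420.
Smallest multiple of 459420 that is ≥ 4100633: ⌈4100633/459420⌉ × 459420 = 9 × 459420 = 4134780.

4134780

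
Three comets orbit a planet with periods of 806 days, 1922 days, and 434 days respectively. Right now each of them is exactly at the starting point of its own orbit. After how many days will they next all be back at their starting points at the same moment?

The first simultaneous occurrence is after LCM of the individual periods.
806 = 2 × 13 × 31
1922 = 2 × 31^2
434 = 2 × 7 × 31
LCM(806, 1922, 434) = 2 × 7 × 13 × 31^2 = 174902.

174902 days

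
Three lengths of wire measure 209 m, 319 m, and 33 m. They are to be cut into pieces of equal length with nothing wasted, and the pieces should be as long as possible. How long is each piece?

Each piece length must divide every original length, so the longest possible is gcd(209, 319, 33).
209 = 11 × 19
319 = 11 × 29
33 = 3 × 11
gcd(209, 319, 33) = 11.

11 m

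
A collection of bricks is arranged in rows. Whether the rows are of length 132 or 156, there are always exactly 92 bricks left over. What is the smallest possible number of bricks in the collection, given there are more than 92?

N − 92 must be a common multiple of 132 and 156.
132 = 2^2 × 3 × 11
156 = 2^2 × 3 × 13
LCM(132, 156) = 2^2 × 3 × 11 × 13 = 1716.
Smallest N > 92 is LCM + 92 = 1716 + 92 = 1808.

1808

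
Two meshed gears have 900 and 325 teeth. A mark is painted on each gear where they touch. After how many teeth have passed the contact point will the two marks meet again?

11700 teeth

They coincide at every common multiple of the periods; the first is the LCM.
900 = 2^2 × 3^2 × 5^2
325 = 5^2 × 13
LCM(900, 325) = 2^2 × 3^2 × 5^2 × 13 = 11700.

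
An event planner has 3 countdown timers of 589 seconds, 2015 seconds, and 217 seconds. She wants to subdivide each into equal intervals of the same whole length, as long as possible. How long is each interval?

The interval must divide each timer length; the longest such is the gcd.
589 = 19 × 31
2015 = 5 × 13 × 31
217 = 7 × 31
gcd(589, 2015, 217) = 31.

31 seconds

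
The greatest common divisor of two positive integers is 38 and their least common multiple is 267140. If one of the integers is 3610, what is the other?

For two integers, gcd × lcm = product, so the other is (38 × 267140) / 3610 = 10151320 / 3610 = 2812.

2812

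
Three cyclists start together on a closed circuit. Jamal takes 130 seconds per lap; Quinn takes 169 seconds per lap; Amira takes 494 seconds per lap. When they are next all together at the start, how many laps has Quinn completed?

190 laps

The first common completion time is the LCM of the periods.
130 = 2 × 5 × 13
169 = 13^2
494 = 2 × 13 × 19
LCM(130, 169, 494) = 2 × 5 × 13^2 × 19 = 32110.
Laps for period 169: 32110 / 169 = 190.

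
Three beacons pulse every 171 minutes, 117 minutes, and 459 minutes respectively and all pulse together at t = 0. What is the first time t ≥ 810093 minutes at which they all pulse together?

Joint pulses occur at multiples of LCM(171, 117, 459).
171 = 3^2 × 19
117 = 3^2 × 13
459 = 3^3 × 17
LCM(171, 117, 459) = 3^3 × 13 × 17 × 19 = 113373.
Smallest multiple of 113373 that is ≥ 810093: ⌈810093/113373⌉ × 113373 = 8 × 113373 = 906984.

906984 minutes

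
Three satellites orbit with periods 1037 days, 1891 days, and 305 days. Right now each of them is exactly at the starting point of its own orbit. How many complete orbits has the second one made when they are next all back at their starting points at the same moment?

The first common completion time is the LCM of the periods.
1037 = 17 × 61
1891 = 31 × 61
305 = 5 × 61
LCM(1037, 1891, 305) = 5 × 17 × 31 × 61 = 160735.
Orbits for period 1891: 160735 / 1891 = 85.

85 orbits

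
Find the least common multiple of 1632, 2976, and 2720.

1632 = 2^5 × 3 × 17
2976 = 2^5 × 3 × 31
2720 = 2^5 × 5 × 17
LCM(1632, 2976, 2720) = 2^5 × 3 × 5 × 17 × 31 = 252960.

252960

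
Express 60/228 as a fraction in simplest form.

60 = 2^2 × 3 × 5
228 = 2^2 × 3 × 19
gcd(60, 228) = 2^2 × 3 = 12.
Divide numerator and denominator by 12: 60/228 = 5/19.

5/19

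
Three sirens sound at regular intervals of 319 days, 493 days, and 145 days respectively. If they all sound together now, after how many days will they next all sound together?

27115 days

The first simultaneous occurrence is after LCM of the individual periods.
319 = 11 × 29
493 = 17 × 29
145 = 5 × 29
LCM(319, 493, 145) = 5 × 11 × 17 × 29 = 27115.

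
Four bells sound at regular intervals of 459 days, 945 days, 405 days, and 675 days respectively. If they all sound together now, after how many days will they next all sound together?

240975 days

We need the least common multiple of the intervals.
459 = 3^3 × 17
945 = 3^3 × 5 × 7
405 = 3^4 × 5
675 = 3^3 × 5^2
LCM(459, 945, 405, 675) = 3^4 × 5^2 × 7 × 17 = 240975.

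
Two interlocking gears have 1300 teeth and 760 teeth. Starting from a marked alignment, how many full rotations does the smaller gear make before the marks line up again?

They are all back at their starting positions together after one LCM of the periods.
1300 = 2^2 × 5^2 × 13
760 = 2^3 × 5 × 19
LCM(1300, 760) = 2^3 × 5^2 × 13 × 19 = 49400.
Rotations for period 760: 49400 / 760 = 65.

65 rotations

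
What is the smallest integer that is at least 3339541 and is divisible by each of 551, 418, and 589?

The integer must be a common multiple of 551, 418, and 589, so a multiple of their LCM.
551 = 19 × 29
418 = 2 × 11 × 19
589 = 19 × 31
LCM(551, 418, 589) = 2 × 11 × 19 × 29 × 31 = 375782.
Smallest multiple of 375782 that is ≥ 3339541: ⌈3339541/375782⌉ × 375782 = 9 × 375782 = 3382038.

3382038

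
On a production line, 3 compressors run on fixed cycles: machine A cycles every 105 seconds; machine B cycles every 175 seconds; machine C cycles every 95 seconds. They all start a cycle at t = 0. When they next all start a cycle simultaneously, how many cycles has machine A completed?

95 cycles

The first common completion time is the LCM of the periods.
105 = 3 × 5 × 7
175 = 5^2 × 7
95 = 5 × 19
LCM(105, 175, 95) = 3 × 5^2 × 7 × 19 = 9975.
Cycles for period 105: 9975 / 105 = 95.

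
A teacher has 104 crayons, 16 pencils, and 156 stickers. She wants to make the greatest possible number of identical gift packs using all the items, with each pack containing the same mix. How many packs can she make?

4 packs

The pack count must divide each quantity, so the greatest is gcd(104, 16, 156).
104 = 2^3 × 13
16 = 2^4
156 = 2^2 × 3 × 13
gcd(104, 16, 156) = 2^2 = 4.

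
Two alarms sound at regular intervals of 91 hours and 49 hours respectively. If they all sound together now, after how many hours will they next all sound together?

The first simultaneous occurrence is after LCM of the individual periods.
91 = 7 × 13
49 = 7^2
LCM(91, 49) = 7^2 × 13 = 637.

637 hours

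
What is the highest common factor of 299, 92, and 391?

23

299 = 13 × 23
92 = 2^2 × 23
391 = 17 × 23
gcd(299, 92, 391) = 23.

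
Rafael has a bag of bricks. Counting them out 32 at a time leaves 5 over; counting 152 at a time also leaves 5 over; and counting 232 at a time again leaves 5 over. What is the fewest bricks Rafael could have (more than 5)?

N − 5 must be a common multiple of 32, 152, and 232.
32 = 2^5
152 = 2^3 × 19
232 = 2^3 × 29
LCM(32, 152, 232) = 2^5 × 19 × 29 = 17632.
Smallest N > 5 is LCM + 5 = 17632 + 5 = 17637.

17637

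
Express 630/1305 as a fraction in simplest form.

630 = 2 × 3^2 × 5 × 7
1305 = 3^2 × 5 × 29
gcd(630, 1305) = 3^2 × 5 = 45.
Divide numerator and denominator by 45: 630/1305 = 14/29.

14/29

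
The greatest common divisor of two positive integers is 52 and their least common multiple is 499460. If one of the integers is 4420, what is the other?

For two integers, gcd × lcm = product, so the other is (52 × 499460) / 4420 = 25971920 / 4420 = 5876.

5876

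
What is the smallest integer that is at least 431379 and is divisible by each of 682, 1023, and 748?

The integer must be a common multiple of 682, 1023, and 748, so a multiple of their LCM.
682 = 2 × 11 × 31
1023 = 3 × 11 × 31
748 = 2^2 × 11 × 17
LCM(682, 1023, 748) = 2^2 × 3 × 11 × 17 × 31 = 69564.
Smallest multiple of 69564 that is ≥ 431379: ⌈431379/69564⌉ × 69564 = 7 × 69564 = 486948.

486948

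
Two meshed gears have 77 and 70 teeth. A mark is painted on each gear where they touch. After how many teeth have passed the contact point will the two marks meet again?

They coincide at every common multiple of the periods; the first is the LCM.
77 = 7 × 11
70 = 2 × 5 × 7
LCM(77, 70) = 2 × 5 × 7 × 11 = 770.

770 teeth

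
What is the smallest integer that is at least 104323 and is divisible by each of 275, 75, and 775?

127875

The integer must be a common multiple of 275, 75, and 775, so a multiple of their LCM.
275 = 5^2 × 11
75 = 3 × 5^2
775 = 5^2 × 31
LCM(275, 75, 775) = 3 × 5^2 × 11 × 31 = 25575.
Smallest multiple of 25575 that is ≥ 104323: ⌈104323/25575⌉ × 25575 = 5 × 25575 = 127875.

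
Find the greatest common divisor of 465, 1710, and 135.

465 = 3 × 5 × 31
1710 = 2 × 3^2 × 5 × 19
135 = 3^3 × 5
gcd(465, 1710, 135) = 3 × 5 = 15.

15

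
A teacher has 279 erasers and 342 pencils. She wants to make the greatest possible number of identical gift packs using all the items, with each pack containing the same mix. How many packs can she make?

9 packs

The pack count must divide each quantity, so the greatest is gcd(279, 342).
279 = 3^2 × 31
342 = 2 × 3^2 × 19
gcd(279, 342) = 3^2 = 9.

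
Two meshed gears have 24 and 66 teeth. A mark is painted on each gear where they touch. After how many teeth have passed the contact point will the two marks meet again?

They coincide at every common multiple of the periods; the first is the LCM.
24 = 2^3 × 3
66 = 2 × 3 × 11
LCM(24, 66) = 2^3 × 3 × 11 = 264.

264 teeth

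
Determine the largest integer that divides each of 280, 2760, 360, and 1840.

40

280 = 2^3 × 5 × 7
2760 = 2^3 × 3 × 5 × 23
360 = 2^3 × 3^2 × 5
1840 = 2^4 × 5 × 23
gcd(280, 2760, 360, 1840) = 2^3 × 5 = 40.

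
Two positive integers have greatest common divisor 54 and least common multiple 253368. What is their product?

13681872

For any two positive integers, gcd × lcm = product = 54 × 253368 = 13681872.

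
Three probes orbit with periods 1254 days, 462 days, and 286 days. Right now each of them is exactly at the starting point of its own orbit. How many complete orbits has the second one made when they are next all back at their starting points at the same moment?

The first common completion time is the LCM of the periods.
1254 = 2 × 3 × 11 × 19
462 = 2 × 3 × 7 × 11
286 = 2 × 11 × 13
LCM(1254, 462, 286) = 2 × 3 × 7 × 11 × 13 × 19 = 114114.
Orbits for period 462: 114114 / 462 = 247.

247 orbits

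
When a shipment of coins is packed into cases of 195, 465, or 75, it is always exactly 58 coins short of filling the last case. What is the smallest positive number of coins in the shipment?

Being 58 short of a full case of size k means N ≡ −58 (mod k), i.e. N + 58 is a multiple of each size.
195 = 3 × 5 × 13
465 = 3 × 5 × 31
75 = 3 × 5^2
LCM(195, 465, 75) = 3 × 5^2 × 13 × 31 = 30225.
Smallest positive N is 30225 − 58 = 30167.

30167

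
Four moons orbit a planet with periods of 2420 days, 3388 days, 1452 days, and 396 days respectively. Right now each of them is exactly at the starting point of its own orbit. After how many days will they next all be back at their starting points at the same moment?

152460 days

The first simultaneous occurrence is after LCM of the individual periods.
2420 = 2^2 × 5 × 11^2
3388 = 2^2 × 7 × 11^2
1452 = 2^2 × 3 × 11^2
396 = 2^2 × 3^2 × 11
LCM(2420, 3388, 1452, 396) = 2^2 × 3^2 × 5 × 7 × 11^2 = 152460.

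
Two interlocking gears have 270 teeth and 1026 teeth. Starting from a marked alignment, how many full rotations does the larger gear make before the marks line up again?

5 rotations

The first common completion time is the LCM of the periods.
270 = 2 × 3^3 × 5
1026 = 2 × 3^3 × 19
LCM(270, 1026) = 2 × 3^3 × 5 × 19 = 5130.
Rotations for period 1026: 5130 / 1026 = 5.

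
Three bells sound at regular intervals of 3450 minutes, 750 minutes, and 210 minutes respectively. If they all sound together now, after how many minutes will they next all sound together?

120750 minutes

The first simultaneous occurrence is after LCM of the individual periods.
3450 = 2 × 3 × 5^2 × 23
750 = 2 × 3 × 5^3
210 = 2 × 3 × 5 × 7
LCM(3450, 750, 210) = 2 × 3 × 5^3 × 7 × 23 = 120750.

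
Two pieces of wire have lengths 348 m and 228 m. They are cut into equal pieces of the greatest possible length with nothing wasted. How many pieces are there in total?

Piece length = gcd(348, 228).
348 = 2^2 × 3 × 29
228 = 2^2 × 3 × 19
gcd(348, 228) = 2^2 × 3 = 12.
Total pieces = 348/12 + 228/12 = 29 + 19 = 48.

48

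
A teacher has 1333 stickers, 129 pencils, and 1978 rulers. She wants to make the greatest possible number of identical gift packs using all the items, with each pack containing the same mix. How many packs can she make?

The pack count must divide each quantity, so the greatest is gcd(1333, 129, 1978).
1333 = 31 × 43
129 = 3 × 43
1978 = 2 × 23 × 43
gcd(1333, 129, 1978) = 43.

43 packs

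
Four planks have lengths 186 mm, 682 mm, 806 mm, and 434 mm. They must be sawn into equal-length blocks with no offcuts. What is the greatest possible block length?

This is the greatest common divisor of 186, 682, 806, and 434.
186 = 2 × 3 × 31
682 = 2 × 11 × 31
806 = 2 × 13 × 31
434 = 2 × 7 × 31
gcd(186, 682, 806, 434) = 2 × 31 = 62.

62 mm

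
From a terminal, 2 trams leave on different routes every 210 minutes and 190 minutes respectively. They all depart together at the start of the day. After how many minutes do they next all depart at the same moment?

We need the least common multiple of the intervals.
210 = 2 × 3 × 5 × 7
190 = 2 × 5 × 19
LCM(210, 190) = 2 × 3 × 5 × 7 × 19 = 3990.

3990 minutes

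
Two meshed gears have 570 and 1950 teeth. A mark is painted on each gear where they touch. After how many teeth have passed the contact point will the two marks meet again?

The first simultaneous occurrence is after LCM of the individual periods.
570 = 2 × 3 × 5 × 19
1950 = 2 × 3 × 5^2 × 13
LCM(570, 1950) = 2 × 3 × 5^2 × 13 × 19 = 37050.

37050 teeth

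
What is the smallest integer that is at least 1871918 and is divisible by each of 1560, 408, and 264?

2042040

The integer must be a common multiple of 1560, 408, and 264, so a multiple of their LCM.
1560 = 2^3 × 3 × 5 × 13
408 = 2^3 × 3 × 17
264 = 2^3 × 3 × 11
LCM(1560, 408, 264) = 2^3 × 3 × 5 × 11 × 13 × 17 = 291720.
Smallest multiple of 291720 that is ≥ 1871918: ⌈1871918/291720⌉ × 291720 = 7 × 291720 = 2042040.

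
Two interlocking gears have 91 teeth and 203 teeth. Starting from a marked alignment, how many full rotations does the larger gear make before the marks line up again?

13 rotations

The first common completion time is the LCM of the periods.
91 = 7 × 13
203 = 7 × 29
LCM(91, 203) = 7 × 13 × 29 = 2639.
Rotations for period 203: 2639 / 203 = 13.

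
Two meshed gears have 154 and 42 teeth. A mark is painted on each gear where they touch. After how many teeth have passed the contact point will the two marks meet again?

462 teeth

The first simultaneous occurrence is after LCM of the individual periods.
154 = 2 × 7 × 11
42 = 2 × 3 × 7
LCM(154, 42) = 2 × 3 × 7 × 11 = 462.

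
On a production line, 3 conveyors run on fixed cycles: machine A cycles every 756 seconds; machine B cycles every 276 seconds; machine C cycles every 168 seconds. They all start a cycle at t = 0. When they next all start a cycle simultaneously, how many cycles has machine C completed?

207 cycles

The first common completion time is the LCM of the periods.
756 = 2^2 × 3^3 × 7
276 = 2^2 × 3 × 23
168 = 2^3 × 3 × 7
LCM(756, 276, 168) = 2^3 × 3^3 × 7 × 23 = 34776.
Cycles for period 168: 34776 / 168 = 207.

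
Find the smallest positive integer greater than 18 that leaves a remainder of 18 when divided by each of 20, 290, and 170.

9878

N − 18 must be a common multiple of 20, 290, and 170.
20 = 2^2 × 5
290 = 2 × 5 × 29
170 = 2 × 5 × 17
LCM(20, 290, 170) = 2^2 × 5 × 17 × 29 = 9860.
Smallest N > 18 is LCM + 18 = 9860 + 18 = 9878.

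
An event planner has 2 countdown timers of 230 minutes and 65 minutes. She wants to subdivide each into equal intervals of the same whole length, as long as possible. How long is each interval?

By the Euclidean algorithm:
230 = 3 × 65 + 35
65 = 1 × 35 + 30
35 = 1 × 30 + 5
30 = 6 × 5 + 0
gcd(230, 65) = 5.

5 minutes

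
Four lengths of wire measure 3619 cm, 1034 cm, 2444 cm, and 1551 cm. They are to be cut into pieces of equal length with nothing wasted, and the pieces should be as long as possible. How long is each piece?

Each piece length must divide every original length, so the longest possible is gcd(3619, 1034, 2444, 1551).
3619 = 7 × 11 × 47
1034 = 2 × 11 × 47
2444 = 2^2 × 13 × 47
1551 = 3 × 11 × 47
gcd(3619, 1034, 2444, 1551) = 47.

47 cm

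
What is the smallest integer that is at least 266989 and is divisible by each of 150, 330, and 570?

The integer must be a common multiple of 150, 330, and 570, so a multiple of their LCM.
150 = 2 × 3 × 5^2
330 = 2 × 3 × 5 × 11
570 = 2 × 3 × 5 × 19
LCM(150, 330, 570) = 2 × 3 × 5^2 × 11 × 19 = 31350.
Smallest multiple of 31350 that is ≥ 266989: ⌈266989/31350⌉ × 31350 = 9 × 31350 = 282150.

282150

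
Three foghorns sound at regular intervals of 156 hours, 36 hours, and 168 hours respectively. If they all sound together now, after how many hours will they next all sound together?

We need the least common multiple of the intervals.
156 = 2^2 × 3 × 13
36 = 2^2 × 3^2
168 = 2^3 × 3 × 7
LCM(156, 36, 168) = 2^3 × 3^2 × 7 × 13 = 6552.

6552 hours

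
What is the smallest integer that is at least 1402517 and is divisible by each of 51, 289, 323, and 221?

1499043

The integer must be a common multiple of 51, 289, 323, and 221, so a multiple of their LCM.
51 = 3 × 17
289 = 17^2
323 = 17 × 19
221 = 13 × 17
LCM(51, 289, 323, 221) = 3 × 13 × 17^2 × 19 = 214149.
Smallest multiple of 214149 that is ≥ 1402517: ⌈1402517/214149⌉ × 214149 = 7 × 214149 = 1499043.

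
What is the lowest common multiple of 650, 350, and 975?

650 = 2 × 5^2 × 13
350 = 2 × 5^2 × 7
975 = 3 × 5^2 × 13
LCM(650, 350, 975) = 2 × 3 × 5^2 × 7 × 13 = 13650.

13650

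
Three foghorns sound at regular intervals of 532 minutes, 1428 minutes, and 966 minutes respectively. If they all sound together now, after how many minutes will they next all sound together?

The first simultaneous occurrence is after LCM of the individual periods.
532 = 2^2 × 7 × 19
1428 = 2^2 × 3 × 7 × 17
966 = 2 × 3 × 7 × 23
LCM(532, 1428, 966) = 2^2 × 3 × 7 × 17 × 19 × 23 = 624036.

624036 minutes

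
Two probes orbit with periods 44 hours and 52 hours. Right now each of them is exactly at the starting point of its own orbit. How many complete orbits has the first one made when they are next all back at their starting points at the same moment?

All finish a whole number of cycles simultaneously at t = LCM of the periods.
44 = 2^2 × 11
52 = 2^2 × 13
LCM(44, 52) = 2^2 × 11 × 13 = 572.
Orbits for period 44: 572 / 44 = 13.

13 orbits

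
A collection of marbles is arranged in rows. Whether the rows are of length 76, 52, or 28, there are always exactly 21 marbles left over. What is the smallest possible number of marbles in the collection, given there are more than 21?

6937

N − 21 must be a common multiple of 76, 52, and 28.
76 = 2^2 × 19
52 = 2^2 × 13
28 = 2^2 × 7
LCM(76, 52, 28) = 2^2 × 7 × 13 × 19 = 6916.
Smallest N > 21 is LCM + 21 = 6916 + 21 = 6937.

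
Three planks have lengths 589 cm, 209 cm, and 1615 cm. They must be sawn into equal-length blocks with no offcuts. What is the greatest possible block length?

The block length must divide every plank, so the greatest is gcd(589, 209, 1615).
589 = 19 × 31
209 = 11 × 19
1615 = 5 × 17 × 19
gcd(589, 209, 1615) = 19.

19 cm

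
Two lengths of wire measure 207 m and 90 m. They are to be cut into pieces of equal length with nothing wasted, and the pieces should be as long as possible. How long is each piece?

9 m

By the Euclidean algorithm:
207 = 2 × 90 + 27
90 = 3 × 27 + 9
27 = 3 × 9 + 0
gcd(207, 90) = 9.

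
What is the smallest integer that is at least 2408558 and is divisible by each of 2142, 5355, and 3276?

2506140

The integer must be a common multiple of 2142, 5355, and 3276, so a multiple of their LCM.
2142 = 2 × 3^2 × 7 × 17
5355 = 3^2 × 5 × 7 × 17
3276 = 2^2 × 3^2 × 7 × 13
LCM(2142, 5355, 3276) = 2^2 × 3^2 × 5 × 7 × 13 × 17 = 278460.
Smallest multiple of 278460 that is ≥ 2408558: ⌈2408558/278460⌉ × 278460 = 9 × 278460 = 2506140.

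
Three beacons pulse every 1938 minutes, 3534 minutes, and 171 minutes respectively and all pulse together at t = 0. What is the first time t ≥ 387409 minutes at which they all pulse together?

540702 minutes

Joint pulses occur at multiples of LCM(1938, 3534, 171).
1938 = 2 × 3 × 17 × 19
3534 = 2 × 3 × 19 × 31
171 = 3^2 × 19
LCM(1938, 3534, 171) = 2 × 3^2 × 17 × 19 × 31 = 180234.
Smallest multiple of 180234 that is ≥ 387409: ⌈387409/180234⌉ × 180234 = 3 × 180234 = 540702.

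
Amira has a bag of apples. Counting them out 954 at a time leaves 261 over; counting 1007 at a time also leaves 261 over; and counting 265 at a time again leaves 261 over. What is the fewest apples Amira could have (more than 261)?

90891

N − 261 must be a common multiple of 954, 1007, and 265.
954 = 2 × 3^2 × 53
1007 = 19 × 53
265 = 5 × 53
LCM(954, 1007, 265) = 2 × 3^2 × 5 × 19 × 53 = 90630.
Smallest N > 261 is LCM + 261 = 90630 + 261 = 90891.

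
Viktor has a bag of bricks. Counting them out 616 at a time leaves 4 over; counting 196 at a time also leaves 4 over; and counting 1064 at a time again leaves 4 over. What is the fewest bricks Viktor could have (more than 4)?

81932

N − 4 must be a common multiple of 616, 196, and 1064.
616 = 2^3 × 7 × 11
196 = 2^2 × 7^2
1064 = 2^3 × 7 × 19
LCM(616, 196, 1064) = 2^3 × 7^2 × 11 × 19 = 81928.
Smallest N > 4 is LCM + 4 = 81928 + 4 = 81932.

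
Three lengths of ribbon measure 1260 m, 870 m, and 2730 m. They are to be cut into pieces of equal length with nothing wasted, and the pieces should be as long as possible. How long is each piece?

The greatest length dividing all of 1260, 870, and 2730 is their gcd.
1260 = 2^2 × 3^2 × 5 × 7
870 = 2 × 3 × 5 × 29
2730 = 2 × 3 × 5 × 7 × 13
gcd(1260, 870, 2730) = 2 × 3 × 5 = 30.

30 m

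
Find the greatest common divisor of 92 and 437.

92 = 2^2 × 23
437 = 19 × 23
gcd(92, 437) = 23.

23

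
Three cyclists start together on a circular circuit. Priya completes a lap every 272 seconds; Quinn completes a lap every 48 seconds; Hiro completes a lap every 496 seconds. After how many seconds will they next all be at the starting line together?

They coincide at every common multiple of the periods; the first is the LCM.
272 = 2^4 × 17
48 = 2^4 × 3
496 = 2^4 × 31
LCM(272, 48, 496) = 2^4 × 3 × 17 × 31 = 25296.

25296 seconds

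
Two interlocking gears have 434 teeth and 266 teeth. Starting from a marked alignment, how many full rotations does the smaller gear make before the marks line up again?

31 rotations

All finish a whole number of cycles simultaneously at t = LCM of the periods.
434 = 2 × 7 × 31
266 = 2 × 7 × 19
LCM(434, 266) = 2 × 7 × 19 × 31 = 8246.
Rotations for period 266: 8246 / 266 = 31.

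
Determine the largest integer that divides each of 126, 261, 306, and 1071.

9

126 = 2 × 3^2 × 7
261 = 3^2 × 29
306 = 2 × 3^2 × 17
1071 = 3^2 × 7 × 17
gcd(126, 261, 306, 1071) = 3^2 = 9.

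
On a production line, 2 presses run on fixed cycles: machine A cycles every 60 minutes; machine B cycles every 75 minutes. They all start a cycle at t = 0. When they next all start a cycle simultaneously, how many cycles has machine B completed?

The first common completion time is the LCM of the periods.
60 = 2^2 × 3 × 5
75 = 3 × 5^2
LCM(60, 75) = 2^2 × 3 × 5^2 = 300.
Cycles for period 75: 300 / 75 = 4.

4 cycles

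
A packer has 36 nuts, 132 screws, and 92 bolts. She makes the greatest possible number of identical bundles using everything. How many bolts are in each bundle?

23

Number of bundles = gcd(36, 132, 92).
36 = 2^2 × 3^2
132 = 2^2 × 3 × 11
92 = 2^2 × 23
gcd(36, 132, 92) = 2^2 = 4.
bolts per bundle = 92 / 4 = 23.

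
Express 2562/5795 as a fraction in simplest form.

42/95

2562 = 2 × 3 × 7 × 61
5795 = 5 × 19 × 61
gcd(2562, 5795) = 61.
Divide numerator and denominator by 61: 2562/5795 = 42/95.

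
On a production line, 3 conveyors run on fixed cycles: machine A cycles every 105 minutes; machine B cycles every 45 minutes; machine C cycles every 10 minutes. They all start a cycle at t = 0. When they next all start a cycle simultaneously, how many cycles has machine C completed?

63 cycles

They are all back at their starting positions together after one LCM of the periods.
105 = 3 × 5 × 7
45 = 3^2 × 5
10 = 2 × 5
LCM(105, 45, 10) = 2 × 3^2 × 5 × 7 = 630.
Cycles for period 10: 630 / 10 = 63.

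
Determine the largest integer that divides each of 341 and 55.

11

341 = 11 × 31
55 = 5 × 11
gcd(341, 55) = 11.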